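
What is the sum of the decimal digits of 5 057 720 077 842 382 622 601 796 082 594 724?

147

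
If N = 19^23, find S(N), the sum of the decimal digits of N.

145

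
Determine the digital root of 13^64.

The digital root of n equals n mod 9 (or 9 when 9 | n), so we need 13^64 mod 9.
13^64 ≡ 4 (mod 9), so the digital root is 4.

4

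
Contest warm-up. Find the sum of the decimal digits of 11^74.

11^74 = 115626851945005895824350724793934920977843826201410687257519861520453973754841
Sum of its 78 digits: 355.

355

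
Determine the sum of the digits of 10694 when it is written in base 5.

14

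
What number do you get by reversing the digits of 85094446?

64449058

Reversing 85094446 gives 64449058.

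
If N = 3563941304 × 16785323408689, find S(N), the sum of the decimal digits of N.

122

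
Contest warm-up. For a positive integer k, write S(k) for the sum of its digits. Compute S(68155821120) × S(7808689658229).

S(68155821120) = 6+8+1+5+5+8+2+1+1+2+0 = 39.
S(7808689658229) = 7+8+0+8+6+8+9+6+5+8+2+2+9 = 78.
39 · 78 = 3042.

3042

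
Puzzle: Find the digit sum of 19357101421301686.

1+9+3+5+7+1+0+1+4+2+1+3+0+1+6+8+6 = 58

58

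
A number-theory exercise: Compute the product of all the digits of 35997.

8505

3×5×9×9×7 = 8505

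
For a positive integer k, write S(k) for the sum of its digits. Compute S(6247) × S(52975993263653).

S(6247) = 6+2+4+7 = 19.
S(52975993263653) = 5+2+9+7+5+9+9+3+2+6+3+6+5+3 = 74.
19 · 74 = 1406.

1406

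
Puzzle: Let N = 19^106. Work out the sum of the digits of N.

19^106 = 3530869780887683268140728773245357234980768028425961361025370385491740112184184552032976867841004304893806855241286484254995462230063881
Sum of its 136 digits: 604.

604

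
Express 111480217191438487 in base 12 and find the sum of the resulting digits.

111480217191438487 in base 12 is 729B2B8B49376907.
Digit sum: 7+2+9+11+2+11+8+11+4+9+3+7+6+9+0+7 = 106.

106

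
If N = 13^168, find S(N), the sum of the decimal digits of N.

838

13^168 = 13882995648971427331025903931877308650968871447347235605211358157252148521662318010676080723019759153821504891380035198120846540184346538628161904387790998345046721749399293824585785449121
Sum of its 188 digits: 838.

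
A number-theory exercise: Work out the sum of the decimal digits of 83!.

486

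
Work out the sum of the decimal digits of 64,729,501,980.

51

6+4+7+2+9+5+0+1+9+8+0 = 51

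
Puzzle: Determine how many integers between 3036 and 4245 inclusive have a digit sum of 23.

The integers in [3036, 4245] that have a digit sum of 23: 3299, 3389, 3398, 3479, 3488, 3497, …, 3992, 4199.
37 qualify.

37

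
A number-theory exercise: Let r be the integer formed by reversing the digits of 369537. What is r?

Reversing 369537 gives 735963.

735963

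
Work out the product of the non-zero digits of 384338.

3×8×4×3×3×8 = 6912

6912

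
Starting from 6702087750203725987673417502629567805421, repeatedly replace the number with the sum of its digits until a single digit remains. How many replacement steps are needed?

6702087750203725987673417502629567805421 → 175 → 13 → 4 (3 steps)

3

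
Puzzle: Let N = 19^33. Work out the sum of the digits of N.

226

19^33 = 1580770532156861979997149793605296459437459
Sum of its 43 digits: 226.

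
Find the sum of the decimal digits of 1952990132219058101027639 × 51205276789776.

180

1952990132219058101027639 × 51205276789776 = 100003400287978097186594969420568618864
Sum of its 39 digits: 180.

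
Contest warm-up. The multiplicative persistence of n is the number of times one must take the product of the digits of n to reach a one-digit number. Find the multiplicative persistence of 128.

2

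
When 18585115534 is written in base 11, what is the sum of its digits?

64

18585115534 in base 11 is 79778A4417.
Digit sum: 7+9+7+7+8+10+4+4+1+7 = 64.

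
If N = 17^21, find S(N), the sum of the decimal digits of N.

17^21 = 69091933913008732880827217
Sum of its 26 digits: 116.

116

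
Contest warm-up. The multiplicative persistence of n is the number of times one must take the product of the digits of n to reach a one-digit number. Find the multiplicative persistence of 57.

57 → 35 → 15 → 5 (3 steps)

3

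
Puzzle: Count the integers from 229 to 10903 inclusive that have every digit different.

The integers in [229, 10903] that have every digit different: 230, 231, 234, 235, 236, 237, …, 10896, 10897.
5390 qualify.

5390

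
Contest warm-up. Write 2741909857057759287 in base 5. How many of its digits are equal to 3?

2741909857057759287 in base 5 is 141000100102044223241244122.
The digit 3 appears 1 time.

1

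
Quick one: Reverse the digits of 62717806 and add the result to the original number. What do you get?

123589532

Reverse of 62717806 is 60871726.
62717806 + 60871726 = 123589532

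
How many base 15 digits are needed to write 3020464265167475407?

16

3020464265167475407 in base 15 is 6D6EB721C3D92257, which has 16 digits.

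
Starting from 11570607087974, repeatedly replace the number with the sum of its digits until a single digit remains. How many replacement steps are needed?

11570607087974 → 62 → 8 (2 steps)

2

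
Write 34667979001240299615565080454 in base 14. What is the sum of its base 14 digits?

142

34667979001240299615565080454 in base 14 is AB0066376527811BCD619106A.
Digit sum: 10+11+0+0+6+6+3+7+6+5+2+7+8+1+1+11+12+13+6+1+9+1+0+6+10 = 142.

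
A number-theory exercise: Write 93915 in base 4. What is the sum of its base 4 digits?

18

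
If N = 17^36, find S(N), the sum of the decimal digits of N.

17^36 = 197770344305988984840145602058543169130838081
Sum of its 45 digits: 199.

199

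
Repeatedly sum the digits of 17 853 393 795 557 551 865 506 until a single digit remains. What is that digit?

1+7+8+5+3+3+9+3+7+9+5+5+5+7+5+5+1+8+6+5+5+0+6 = 118
1+1+8 = 10
1+0 = 1

1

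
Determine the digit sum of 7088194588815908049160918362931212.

156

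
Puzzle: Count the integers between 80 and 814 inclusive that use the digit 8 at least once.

The integers in [80, 814] that use the digit 8 at least once: 80, 81, 82, 83, 84, 85, …, 813, 814.
159 qualify.

159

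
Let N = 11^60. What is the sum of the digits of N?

298

11^60 = 304481639541418099574449295360278774639038415066698088621947601
Sum of its 63 digits: 298.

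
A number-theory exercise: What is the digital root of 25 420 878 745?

7

2+5+4+2+0+8+7+8+7+4+5 = 52
5+2 = 7
(Equivalently, 25 420 878 745 mod 9 = 7.)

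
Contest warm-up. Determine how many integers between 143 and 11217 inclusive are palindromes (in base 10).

The integers in [143, 11217] that are palindromes (in base 10): 151, 161, 171, 181, 191, 202, …, 11111, 11211.
188 qualify.

188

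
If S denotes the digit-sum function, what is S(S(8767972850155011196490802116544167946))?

First digit sum: 165.
1+6+5 = 12.

12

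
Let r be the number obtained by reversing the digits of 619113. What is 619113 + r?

931029

Reverse of 619113 is 311916.
619113 + 311916 = 931029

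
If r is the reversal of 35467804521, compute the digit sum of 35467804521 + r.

Reversal of 35467804521 is 12540876453; 35467804521 + 12540876453 = 48008680974.
Digit sum of 48008680974: 4+8+0+0+8+6+8+0+9+7+4 = 54.

54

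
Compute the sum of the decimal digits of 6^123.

6^123 = 515945462261783755152398841011116745459156698526467621650685651061658400624853041221985753890816
Sum of its 96 digits: 423.

423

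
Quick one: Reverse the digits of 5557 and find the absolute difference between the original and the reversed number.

Reverse of 5557 is 7555.
|5557 − 7555| = 1998

1998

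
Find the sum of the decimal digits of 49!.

225

49! = 608281864034267560872252163321295376887552831379210240000000000
Sum of its 63 digits: 225.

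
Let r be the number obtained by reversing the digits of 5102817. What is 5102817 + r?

Reverse of 5102817 is 7182015.
5102817 + 7182015 = 12284832

12284832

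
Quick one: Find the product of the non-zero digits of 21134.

24

2×1×1×3×4 = 24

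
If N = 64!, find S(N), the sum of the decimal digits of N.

324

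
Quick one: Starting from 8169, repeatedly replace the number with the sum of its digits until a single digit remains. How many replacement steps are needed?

2

8169 → 24 → 6 (2 steps)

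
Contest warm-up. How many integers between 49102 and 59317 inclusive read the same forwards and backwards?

102

The integers in [49102, 59317] that read the same forwards and backwards: 49194, 49294, 49394, 49494, 49594, 49694, …, 59195, 59295.
102 qualify.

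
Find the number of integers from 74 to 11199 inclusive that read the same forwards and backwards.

195

The integers in [74, 11199] that read the same forwards and backwards: 77, 88, 99, 101, 111, 121, …, 11011, 11111.
195 qualify.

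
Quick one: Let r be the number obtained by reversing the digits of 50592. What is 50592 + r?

80097

Reverse of 50592 is 29505.
50592 + 29505 = 80097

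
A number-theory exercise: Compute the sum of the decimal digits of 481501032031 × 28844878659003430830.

481501032031 × 28844878659003430830 = 13888838843119119274614722915730
Sum of its 32 digits: 144.

144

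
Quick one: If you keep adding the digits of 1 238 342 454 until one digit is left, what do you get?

9

1+2+3+8+3+4+2+4+5+4 = 36
3+6 = 9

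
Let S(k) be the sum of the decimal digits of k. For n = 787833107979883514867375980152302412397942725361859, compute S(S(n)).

8

First digit sum: 251.
2+5+1 = 8.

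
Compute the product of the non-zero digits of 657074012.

6×5×7×7×4×1×2 = 11760

11760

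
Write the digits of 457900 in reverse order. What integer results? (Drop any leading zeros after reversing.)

9754

Reversing 457900 gives 9754.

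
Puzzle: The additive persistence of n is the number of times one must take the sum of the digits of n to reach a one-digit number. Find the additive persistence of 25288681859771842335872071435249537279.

3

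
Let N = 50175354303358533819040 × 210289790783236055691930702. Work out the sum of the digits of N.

50175354303358533819040 × 210289790783236055691930702 = 10551364758928008969021499006830564750299088166080
Sum of its 50 digits: 222.

222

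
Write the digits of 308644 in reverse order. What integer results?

446803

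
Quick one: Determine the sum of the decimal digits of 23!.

23! = 25852016738884976640000
Sum of its 23 digits: 99.

99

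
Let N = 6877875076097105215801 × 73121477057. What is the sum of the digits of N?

152

6877875076097105215801 × 73121477057 = 502920384577746608141307855377657
Sum of its 33 digits: 152.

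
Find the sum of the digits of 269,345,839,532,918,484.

93

2+6+9+3+4+5+8+3+9+5+3+2+9+1+8+4+8+4 = 93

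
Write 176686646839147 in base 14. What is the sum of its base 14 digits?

176686646839147 in base 14 is 318B97215172B.
Digit sum: 3+1+8+11+9+7+2+1+5+1+7+2+11 = 68.

68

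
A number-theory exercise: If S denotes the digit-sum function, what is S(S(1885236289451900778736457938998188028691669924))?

7

First digit sum: 250.
2+5+0 = 7.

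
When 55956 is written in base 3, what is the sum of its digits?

12

55956 in base 3 is 2211202110.
Digit sum: 2+2+1+1+2+0+2+1+1+0 = 12.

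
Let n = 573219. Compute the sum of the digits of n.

27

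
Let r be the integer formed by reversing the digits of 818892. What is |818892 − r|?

520074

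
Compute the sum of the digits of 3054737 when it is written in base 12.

3054737 in base 12 is 1033955.
Digit sum: 1+0+3+3+9+5+5 = 26.

26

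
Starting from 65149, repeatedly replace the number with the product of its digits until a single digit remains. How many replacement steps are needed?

2

65149 → 1080 → 0 (2 steps)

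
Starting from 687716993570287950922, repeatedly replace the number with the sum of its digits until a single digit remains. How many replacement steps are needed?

687716993570287950922 → 112 → 4 (2 steps)

2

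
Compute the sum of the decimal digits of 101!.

639

101! = 9425947759838359420851623124482936749562312794702543768327889353416977599316221476503087861591808346911623490003549599583369706302603264000000000000000000000000
Sum of its 160 digits: 639.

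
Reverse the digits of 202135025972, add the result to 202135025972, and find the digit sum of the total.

58

Reversal of 202135025972 is 279520531202; 202135025972 + 279520531202 = 481655557174.
Digit sum of 481655557174: 4+8+1+6+5+5+5+5+7+1+7+4 = 58.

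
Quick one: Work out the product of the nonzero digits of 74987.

7×4×9×8×7 = 14112

14112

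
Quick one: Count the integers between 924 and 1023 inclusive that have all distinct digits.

The integers in [924, 1023] that have all distinct digits: 924, 925, 926, 927, 928, 930, …, 987, 1023.
54 qualify.

54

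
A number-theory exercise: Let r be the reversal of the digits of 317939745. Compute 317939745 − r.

-229999968

Reverse of 317939745 is 547939713.
317939745 − 547939713 = -229999968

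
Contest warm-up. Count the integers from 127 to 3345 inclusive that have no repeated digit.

1811

The integers in [127, 3345] that have no repeated digit: 127, 128, 129, 130, 132, 134, …, 3297, 3298.
1811 qualify.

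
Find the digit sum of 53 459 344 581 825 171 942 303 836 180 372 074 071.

153

5+3+4+5+9+3+4+4+5+8+1+8+2+5+1+7+1+9+4+2+3+0+3+8+3+6+1+8+0+3+7+2+0+7+4+0+7+1 = 153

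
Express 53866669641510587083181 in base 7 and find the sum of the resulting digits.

59

53866669641510587083181 in base 7 is 551111623021211442130320341.
Digit sum: 5+5+1+1+1+1+6+2+3+0+2+1+2+1+1+4+4+2+1+3+0+3+2+0+3+4+1 = 59.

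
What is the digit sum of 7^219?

793

7^219 = 119253398129015615049229050248495123586807337634608518869906750642558265602538971768162259184851907536372844127015285090556925927615253990061103188138818174355040265448112405384170533143
Sum of its 186 digits: 793.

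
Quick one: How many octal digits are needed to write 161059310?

10

161059310 in base 8 is 1146310756, which has 10 digits.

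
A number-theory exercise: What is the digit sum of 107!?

594

107! = 12265202031961379393517517010387338887131568154382945052653251412013535324922144249034658613287059061933743916719318560380966506520420000368175349760000000000000000000000000
Sum of its 173 digits: 594.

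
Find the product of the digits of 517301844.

0

5×1×7×3×0×1×8×4×4 = 0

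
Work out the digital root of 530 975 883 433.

5+3+0+9+7+5+8+8+3+4+3+3 = 58
5+8 = 13
1+3 = 4

4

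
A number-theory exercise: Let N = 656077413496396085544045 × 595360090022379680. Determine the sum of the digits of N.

656077413496396085544045 × 595360090022379680 = 390602307960864390734427355711778353005600
Sum of its 42 digits: 168.

168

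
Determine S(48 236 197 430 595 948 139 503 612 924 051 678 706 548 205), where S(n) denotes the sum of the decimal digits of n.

196

4+8+2+3+6+1+9+7+4+3+0+5+9+5+9+4+8+1+3+9+5+0+3+6+1+2+9+2+4+0+5+1+6+7+8+7+0+6+5+4+8+2+0+5 = 196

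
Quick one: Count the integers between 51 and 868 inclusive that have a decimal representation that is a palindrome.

82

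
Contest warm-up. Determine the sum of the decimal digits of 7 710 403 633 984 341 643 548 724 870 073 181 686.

161

7+7+1+0+4+0+3+6+3+3+9+8+4+3+4+1+6+4+3+5+4+8+7+2+4+8+7+0+0+7+3+1+8+1+6+8+6 = 161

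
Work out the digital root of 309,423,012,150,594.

3+0+9+4+2+3+0+1+2+1+5+0+5+9+4 = 48
4+8 = 12
1+2 = 3

3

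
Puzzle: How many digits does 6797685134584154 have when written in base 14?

14

6797685134584154 in base 14 is 87C89A0499BA66, which has 14 digits.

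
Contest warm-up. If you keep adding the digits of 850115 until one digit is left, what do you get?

8+5+0+1+1+5 = 20
2+0 = 2

2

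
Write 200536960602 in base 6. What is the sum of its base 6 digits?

200536960602 in base 6 is 232043031010350.
Digit sum: 2+3+2+0+4+3+0+3+1+0+1+0+3+5+0 = 27.

27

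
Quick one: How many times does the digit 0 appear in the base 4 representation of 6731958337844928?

6731958337844928 in base 4 is 113322222320301113223123000.
The digit 0 appears 5 times.

5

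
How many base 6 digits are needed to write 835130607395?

835130607395 in base 6 is 1435353111124335, which has 16 digits.

16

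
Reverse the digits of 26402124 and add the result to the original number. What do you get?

Reverse of 26402124 is 42120462.
26402124 + 42120462 = 68522586

68522586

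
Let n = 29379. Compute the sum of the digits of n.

2+9+3+7+9 = 30

30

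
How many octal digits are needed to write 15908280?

8

15908280 in base 8 is 74536670, which has 8 digits.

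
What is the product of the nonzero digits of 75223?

420

7×5×2×2×3 = 420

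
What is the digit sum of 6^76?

6^76 = 137878017165136616150796664575183486287257540896297641312256
Sum of its 60 digits: 279.

279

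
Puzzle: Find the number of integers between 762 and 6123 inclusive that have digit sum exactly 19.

The integers in [762, 6123] that have digit sum exactly 19: 766, 775, 784, 793, 829, 838, …, 6085, 6094.
362 qualify.

362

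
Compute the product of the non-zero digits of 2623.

72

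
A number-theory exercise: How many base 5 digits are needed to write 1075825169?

13

1075825169 in base 5 is 4200402401134, which has 13 digits.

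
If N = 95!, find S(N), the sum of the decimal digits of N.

585

95! = 10329978488239059262599702099394727095397746340117372869212250571234293987594703124871765375385424468563282236864226607350415360000000000000000000000
Sum of its 149 digits: 585.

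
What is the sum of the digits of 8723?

20

8+7+2+3 = 20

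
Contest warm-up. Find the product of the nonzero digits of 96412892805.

2488320

9×6×4×1×2×8×9×2×8×5 = 2488320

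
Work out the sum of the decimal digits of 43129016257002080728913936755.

115

4+3+1+2+9+0+1+6+2+5+7+0+0+2+0+8+0+7+2+8+9+1+3+9+3+6+7+5+5 = 115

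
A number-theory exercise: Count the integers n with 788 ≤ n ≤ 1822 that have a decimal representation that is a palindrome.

29

The integers in [788, 1822] that have a decimal representation that is a palindrome: 797, 808, 818, 828, 838, 848, …, 1661, 1771.
29 qualify.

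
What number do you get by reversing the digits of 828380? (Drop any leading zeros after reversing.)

Reversing 828380 gives 83828.

83828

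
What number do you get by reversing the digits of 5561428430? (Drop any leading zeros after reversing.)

348241655

Reversing 5561428430 gives 348241655.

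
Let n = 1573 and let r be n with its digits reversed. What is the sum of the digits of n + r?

Reversal of 1573 is 3751; 1573 + 3751 = 5324.
Digit sum of 5324: 5+3+2+4 = 14.

14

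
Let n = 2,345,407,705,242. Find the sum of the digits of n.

45

2+3+4+5+4+0+7+7+0+5+2+4+2 = 45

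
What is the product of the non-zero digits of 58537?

4200

5×8×5×3×7 = 4200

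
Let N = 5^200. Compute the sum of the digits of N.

5^200 = 62230152778611417071440640537801242405902521687211671331011166147896988340353834411839448231257136169569665895551224821247160434722900390625
Sum of its 140 digits: 556.

556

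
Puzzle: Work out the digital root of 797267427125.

7+9+7+2+6+7+4+2+7+1+2+5 = 59
5+9 = 14
1+4 = 5

5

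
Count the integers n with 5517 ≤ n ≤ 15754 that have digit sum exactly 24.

The integers in [5517, 15754] that have digit sum exactly 24: 5559, 5568, 5577, 5586, 5595, 5649, …, 15738, 15747.
471 qualify.

471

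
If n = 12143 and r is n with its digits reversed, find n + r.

Reverse of 12143 is 34121.
12143 + 34121 = 46264

46264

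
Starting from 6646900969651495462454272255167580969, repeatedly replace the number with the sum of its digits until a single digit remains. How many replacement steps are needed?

6646900969651495462454272255167580969 → 184 → 13 → 4 (3 steps)

3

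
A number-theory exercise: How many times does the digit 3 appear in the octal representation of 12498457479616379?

4

12498457479616379 in base 8 is 543164374624013573.
The digit 3 appears 4 times.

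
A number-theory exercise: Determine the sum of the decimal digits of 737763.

33

7+3+7+7+6+3 = 33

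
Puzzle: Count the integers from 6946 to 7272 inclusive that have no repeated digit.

177

The integers in [6946, 7272] that have no repeated digit: 6947, 6948, 6950, 6951, 6952, 6953, …, 7268, 7269.
177 qualify.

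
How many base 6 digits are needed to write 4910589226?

4910589226 in base 6 is 2131134545214, which has 13 digits.

13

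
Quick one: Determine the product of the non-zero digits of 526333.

1620

5×2×6×3×3×3 = 1620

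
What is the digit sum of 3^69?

3^69 = 834385168331080533771857328695283
Sum of its 33 digits: 153.

153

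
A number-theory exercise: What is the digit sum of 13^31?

13^31 = 34059943367449284484947168626829637
Sum of its 35 digits: 184.

184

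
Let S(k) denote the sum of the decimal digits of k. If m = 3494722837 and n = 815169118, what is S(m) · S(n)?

S(3494722837) = 3+4+9+4+7+2+2+8+3+7 = 49.
S(815169118) = 8+1+5+1+6+9+1+1+8 = 40.
49 · 40 = 1960.

1960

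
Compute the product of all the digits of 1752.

1×7×5×2 = 70

70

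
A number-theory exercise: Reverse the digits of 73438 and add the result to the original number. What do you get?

156875

Reverse of 73438 is 83437.
73438 + 83437 = 156875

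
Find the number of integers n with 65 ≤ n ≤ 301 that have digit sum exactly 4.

The integers in [65, 301] that have digit sum exactly 4: 103, 112, 121, 130, 202, 211, 220, 301.
8 qualify.

8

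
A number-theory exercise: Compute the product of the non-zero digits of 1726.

84

1×7×2×6 = 84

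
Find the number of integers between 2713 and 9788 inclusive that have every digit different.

3632

The integers in [2713, 9788] that have every digit different: 2713, 2714, 2715, 2716, 2718, 2719, …, 9785, 9786.
3632 qualify.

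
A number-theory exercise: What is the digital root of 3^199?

9

The digital root of n equals n mod 9 (or 9 when 9 | n), so we need 3^199 mod 9.
3^199 ≡ 0 (mod 9), so the digital root is 9.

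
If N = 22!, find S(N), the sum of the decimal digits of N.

22! = 1124000727777607680000
Sum of its 22 digits: 72.

72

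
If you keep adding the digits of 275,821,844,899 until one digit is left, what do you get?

4

2+7+5+8+2+1+8+4+4+8+9+9 = 67
6+7 = 13
1+3 = 4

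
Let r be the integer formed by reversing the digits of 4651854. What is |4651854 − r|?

70290

Reverse of 4651854 is 4581564.
|4651854 − 4581564| = 70290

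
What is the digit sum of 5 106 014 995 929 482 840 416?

97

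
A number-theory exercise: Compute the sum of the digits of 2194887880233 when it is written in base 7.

39

2194887880233 in base 7 is 314401240103556.
Digit sum: 3+1+4+4+0+1+2+4+0+1+0+3+5+5+6 = 39.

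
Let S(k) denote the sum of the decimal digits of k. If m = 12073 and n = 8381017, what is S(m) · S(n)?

364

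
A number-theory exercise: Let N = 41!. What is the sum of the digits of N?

41! = 33452526613163807108170062053440751665152000000000
Sum of its 50 digits: 144.

144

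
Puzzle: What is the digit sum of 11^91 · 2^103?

11^91 · 2^103 = 592684954658334550775594455848919002663873383981966043886100684155929100895788246901419092658341635979705826246379245863436288
Sum of its 126 digits: 625.

625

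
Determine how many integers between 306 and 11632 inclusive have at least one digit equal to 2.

The integers in [306, 11632] that have at least one digit equal to 2: 312, 320, 321, 322, 323, 324, …, 11629, 11632.
3779 qualify.

3779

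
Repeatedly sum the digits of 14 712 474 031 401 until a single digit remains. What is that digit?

3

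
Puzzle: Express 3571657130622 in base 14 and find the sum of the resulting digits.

74

3571657130622 in base 14 is C4C24C58A50.
Digit sum: 12+4+12+2+4+12+5+8+10+5+0 = 74.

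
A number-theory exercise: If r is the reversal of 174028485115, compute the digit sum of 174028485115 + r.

56

Reversal of 174028485115 is 511584820471; 174028485115 + 511584820471 = 685613305586.
Digit sum of 685613305586: 6+8+5+6+1+3+3+0+5+5+8+6 = 56.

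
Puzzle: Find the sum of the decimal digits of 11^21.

11^21 = 7400249944258160101211
Sum of its 22 digits: 71.

71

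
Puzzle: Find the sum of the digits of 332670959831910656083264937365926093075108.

3+3+2+6+7+0+9+5+9+8+3+1+9+1+0+6+5+6+0+8+3+2+6+4+9+3+7+3+6+5+9+2+6+0+9+3+0+7+5+1+0+8 = 189

189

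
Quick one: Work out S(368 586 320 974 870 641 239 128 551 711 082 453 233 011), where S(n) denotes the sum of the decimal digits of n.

3+6+8+5+8+6+3+2+0+9+7+4+8+7+0+6+4+1+2+3+9+1+2+8+5+5+1+7+1+1+0+8+2+4+5+3+2+3+3+0+1+1 = 164

164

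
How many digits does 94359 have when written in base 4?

9

94359 in base 4 is 113002113, which has 9 digits.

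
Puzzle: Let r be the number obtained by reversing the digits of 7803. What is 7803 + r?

Reverse of 7803 is 3087.
7803 + 3087 = 10890

10890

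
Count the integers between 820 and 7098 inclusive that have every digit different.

3208

The integers in [820, 7098] that have every digit different: 820, 821, 823, 824, 825, 826, …, 7096, 7098.
3208 qualify.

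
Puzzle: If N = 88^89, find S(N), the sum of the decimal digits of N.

760

88^89 = 114540169474981540856073051052723752079407806684485968856547410655575806005035914990849400244408793331254034222493561228894610216187267926091054948519638417785965647021211648
Sum of its 174 digits: 760.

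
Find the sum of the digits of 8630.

8+6+3+0 = 17

17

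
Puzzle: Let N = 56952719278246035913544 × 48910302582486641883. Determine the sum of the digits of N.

56952719278246035913544 × 48910302582486641883 = 2785574732794433845325011883824860677363352
Sum of its 43 digits: 198.

198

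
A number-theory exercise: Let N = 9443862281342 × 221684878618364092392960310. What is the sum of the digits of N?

9443862281342 × 221684878618364092392960310 = 2093561463527848274562157421137459536020
Sum of its 40 digits: 164.

164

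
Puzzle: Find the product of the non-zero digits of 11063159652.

48600

1×1×6×3×1×5×9×6×5×2 = 48600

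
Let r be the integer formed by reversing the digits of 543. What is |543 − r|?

Reverse of 543 is 345.
|543 − 345| = 198

198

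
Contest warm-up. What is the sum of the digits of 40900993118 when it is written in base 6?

33

40900993118 in base 6 is 30442322121342.
Digit sum: 3+0+4+4+2+3+2+2+1+2+1+3+4+2 = 33.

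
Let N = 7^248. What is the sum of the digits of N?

7^248 = 383984703035898057096886538750417566393448282128051440095914219853331446134565615855257351266408047872388735580345723572915589527884927860451042085647353041145948635066347732326449210217261744380117586572308801
Sum of its 210 digits: 931.

931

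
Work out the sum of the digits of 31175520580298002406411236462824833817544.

3+1+1+7+5+5+2+0+5+8+0+2+9+8+0+0+2+4+0+6+4+1+1+2+3+6+4+6+2+8+2+4+8+3+3+8+1+7+5+4+4 = 154

154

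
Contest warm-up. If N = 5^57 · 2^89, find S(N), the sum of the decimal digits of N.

5^57 · 2^89 = 4294967296000000000000000000000000000000000000000000000000000000000
Sum of its 67 digits: 58.

58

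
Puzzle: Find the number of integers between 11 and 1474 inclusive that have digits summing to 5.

The integers in [11, 1474] that have digits summing to 5: 14, 23, 32, 41, 50, 104, …, 1310, 1400.
35 qualify.

35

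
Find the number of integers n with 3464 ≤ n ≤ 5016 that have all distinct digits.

813

The integers in [3464, 5016] that have all distinct digits: 3465, 3467, 3468, 3469, 3470, 3471, …, 5014, 5016.
813 qualify.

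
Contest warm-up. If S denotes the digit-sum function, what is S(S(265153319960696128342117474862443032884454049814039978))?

8

First digit sum: 242.
2+4+2 = 8.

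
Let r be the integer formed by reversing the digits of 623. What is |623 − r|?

Reverse of 623 is 326.
|623 − 326| = 297

297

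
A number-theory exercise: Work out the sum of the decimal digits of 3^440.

909

3^440 = 857732915902130819322162408365711029333798933009081907542010101230713445443489463994526475419504923047841995711407538175719778606068185025275806590271783363644560189299293994213889297048822325404770371325416801
Sum of its 210 digits: 909.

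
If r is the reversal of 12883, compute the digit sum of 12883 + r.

17

Reversal of 12883 is 38821; 12883 + 38821 = 51704.
Digit sum of 51704: 5+1+7+0+4 = 17.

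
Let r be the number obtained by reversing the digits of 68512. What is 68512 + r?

90098

Reverse of 68512 is 21586.
68512 + 21586 = 90098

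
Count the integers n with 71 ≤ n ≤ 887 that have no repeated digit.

The integers in [71, 887] that have no repeated digit: 71, 72, 73, 74, 75, 76, …, 876, 879.
594 qualify.

594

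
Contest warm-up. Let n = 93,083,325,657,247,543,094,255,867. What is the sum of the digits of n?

9+3+0+8+3+3+2+5+6+5+7+2+4+7+5+4+3+0+9+4+2+5+5+8+6+7 = 122

122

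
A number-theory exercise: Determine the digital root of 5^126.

The digital root of n equals n mod 9 (or 9 when 9 | n), so we need 5^126 mod 9.
5^126 ≡ 1 (mod 9), so the digital root is 1.

1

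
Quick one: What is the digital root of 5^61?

The digital root of n equals n mod 9 (or 9 when 9 | n), so we need 5^61 mod 9.
5^61 ≡ 5 (mod 9), so the digital root is 5.

5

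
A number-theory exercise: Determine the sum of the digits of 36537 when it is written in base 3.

9

36537 in base 3 is 1212010020.
Digit sum: 1+2+1+2+0+1+0+0+2+0 = 9.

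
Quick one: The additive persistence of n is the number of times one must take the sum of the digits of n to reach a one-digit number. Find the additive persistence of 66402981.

2

66402981 → 36 → 9 (2 steps)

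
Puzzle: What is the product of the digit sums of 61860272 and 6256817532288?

S(61860272) = 6+1+8+6+0+2+7+2 = 32.
S(6256817532288) = 6+2+5+6+8+1+7+5+3+2+2+8+8 = 63.
32 · 63 = 2016.

2016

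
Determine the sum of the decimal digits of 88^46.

88^46 = 279384892885164105127693020065831226332230613938341658578799935633511757588591056135389184
Sum of its 90 digits: 412.

412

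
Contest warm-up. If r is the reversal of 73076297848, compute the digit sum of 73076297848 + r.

Reversal of 73076297848 is 84879267037; 73076297848 + 84879267037 = 157955564885.
Digit sum of 157955564885: 1+5+7+9+5+5+5+6+4+8+8+5 = 68.

68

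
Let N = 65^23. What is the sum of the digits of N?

65^23 = 497745340030349688137123548984527587890625
Sum of its 42 digits: 203.

203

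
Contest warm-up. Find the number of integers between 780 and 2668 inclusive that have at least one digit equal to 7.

450

The integers in [780, 2668] that have at least one digit equal to 7: 780, 781, 782, 783, 784, 785, …, 2657, 2667.
450 qualify.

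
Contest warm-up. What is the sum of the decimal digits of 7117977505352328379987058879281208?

173

7+1+1+7+9+7+7+5+0+5+3+5+2+3+2+8+3+7+9+9+8+7+0+5+8+8+7+9+2+8+1+2+0+8 = 173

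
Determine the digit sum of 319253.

23

3+1+9+2+5+3 = 23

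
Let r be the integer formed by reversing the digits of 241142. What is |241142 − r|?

Reverse of 241142 is 241142.
|241142 − 241142| = 0

0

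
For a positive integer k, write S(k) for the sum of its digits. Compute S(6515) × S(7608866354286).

S(6515) = 6+5+1+5 = 17.
S(7608866354286) = 7+6+0+8+8+6+6+3+5+4+2+8+6 = 69.
17 · 69 = 1173.

1173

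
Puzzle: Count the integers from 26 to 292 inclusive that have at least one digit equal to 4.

53

The integers in [26, 292] that have at least one digit equal to 4: 34, 40, 41, 42, 43, 44, …, 274, 284.
53 qualify.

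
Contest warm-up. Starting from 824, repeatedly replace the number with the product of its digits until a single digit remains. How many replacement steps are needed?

3

824 → 64 → 24 → 8 (3 steps)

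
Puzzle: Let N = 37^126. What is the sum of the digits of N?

928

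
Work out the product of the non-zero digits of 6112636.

6×1×1×2×6×3×6 = 1296

1296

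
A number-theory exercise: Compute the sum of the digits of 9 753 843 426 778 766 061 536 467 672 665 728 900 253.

9+7+5+3+8+4+3+4+2+6+7+7+8+7+6+6+0+6+1+5+3+6+4+6+7+6+7+2+6+6+5+7+2+8+9+0+0+2+5+3 = 198

198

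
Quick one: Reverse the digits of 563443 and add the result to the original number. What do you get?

Reverse of 563443 is 344365.
563443 + 344365 = 907808

907808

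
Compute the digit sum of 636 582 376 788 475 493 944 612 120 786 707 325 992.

195

6+3+6+5+8+2+3+7+6+7+8+8+4+7+5+4+9+3+9+4+4+6+1+2+1+2+0+7+8+6+7+0+7+3+2+5+9+9+2 = 195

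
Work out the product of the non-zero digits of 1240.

8

1×2×4 = 8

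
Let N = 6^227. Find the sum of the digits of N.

6^227 = 436851505850945340851559725674695030888227197845314491054833868722538406671303015189933321587470593677458325131567082383046146645583972270391356401506689669733336990743879745536
Sum of its 177 digits: 819.

819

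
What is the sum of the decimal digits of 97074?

9+7+0+7+4 = 27

27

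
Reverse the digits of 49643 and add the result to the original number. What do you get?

Reverse of 49643 is 34694.
49643 + 34694 = 84337

84337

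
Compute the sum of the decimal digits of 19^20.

136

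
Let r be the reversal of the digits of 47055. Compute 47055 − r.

Reverse of 47055 is 55074.
47055 − 55074 = -8019

-8019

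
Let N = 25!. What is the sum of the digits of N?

72

25! = 15511210043330985984000000
Sum of its 26 digits: 72.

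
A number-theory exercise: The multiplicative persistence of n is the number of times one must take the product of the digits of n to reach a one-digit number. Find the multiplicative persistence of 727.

4

727 → 98 → 72 → 14 → 4 (4 steps)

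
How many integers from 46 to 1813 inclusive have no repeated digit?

1096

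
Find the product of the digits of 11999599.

1×1×9×9×9×5×9×9 = 295245

295245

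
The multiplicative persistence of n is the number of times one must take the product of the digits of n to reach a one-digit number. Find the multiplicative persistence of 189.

3

189 → 72 → 14 → 4 (3 steps)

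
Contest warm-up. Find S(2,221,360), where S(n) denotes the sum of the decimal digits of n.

2+2+2+1+3+6+0 = 16

16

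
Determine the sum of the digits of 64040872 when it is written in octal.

64040872 in base 8 is 364227650.
Digit sum: 3+6+4+2+2+7+6+5+0 = 35.

35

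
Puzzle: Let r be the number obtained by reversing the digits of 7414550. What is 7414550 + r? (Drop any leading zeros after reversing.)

Reverse of 7414550 is 554147.
7414550 + 554147 = 7968697

7968697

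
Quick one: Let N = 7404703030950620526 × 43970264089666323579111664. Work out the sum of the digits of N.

7404703030950620526 × 43970264089666323579111664 = 325586747776451453472486094814403252644415264
Sum of its 45 digits: 198.

198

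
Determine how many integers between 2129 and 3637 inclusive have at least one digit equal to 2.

The integers in [2129, 3637] that have at least one digit equal to 2: 2129, 2130, 2131, 2132, 2133, 2134, …, 3629, 3632.
1079 qualify.

1079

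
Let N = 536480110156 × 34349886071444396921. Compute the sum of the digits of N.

536480110156 × 34349886071444396921 = 18428030663454540146207067229676
Sum of its 32 digits: 128.

128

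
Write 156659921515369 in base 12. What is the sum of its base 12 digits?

156659921515369 in base 12 is 156A18AA8AAA61.
Digit sum: 1+5+6+10+1+8+10+10+8+10+10+10+6+1 = 96.

96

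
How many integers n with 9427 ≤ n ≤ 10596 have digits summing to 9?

The integers in [9427, 10596] that have digits summing to 9: 10008, 10017, 10026, 10035, 10044, 10053, …, 10521, 10530.
39 qualify.

39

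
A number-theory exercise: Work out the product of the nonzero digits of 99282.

9×9×2×8×2 = 2592

2592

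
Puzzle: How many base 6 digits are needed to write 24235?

6

24235 in base 6 is 304111, which has 6 digits.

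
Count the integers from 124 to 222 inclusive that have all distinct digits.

78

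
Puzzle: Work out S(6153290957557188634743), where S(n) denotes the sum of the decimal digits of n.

6+1+5+3+2+9+0+9+5+7+5+5+7+1+8+8+6+3+4+7+4+3 = 108

108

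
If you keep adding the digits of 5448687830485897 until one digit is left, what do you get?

5+4+4+8+6+8+7+8+3+0+4+8+5+8+9+7 = 94
9+4 = 13
1+3 = 4

4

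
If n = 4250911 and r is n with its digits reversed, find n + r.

Reverse of 4250911 is 1190524.
4250911 + 1190524 = 5441435

5441435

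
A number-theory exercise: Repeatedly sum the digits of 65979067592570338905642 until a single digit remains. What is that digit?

9

6+5+9+7+9+0+6+7+5+9+2+5+7+0+3+3+8+9+0+5+6+4+2 = 117
1+1+7 = 9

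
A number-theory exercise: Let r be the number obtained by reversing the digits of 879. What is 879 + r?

Reverse of 879 is 978.
879 + 978 = 1857

1857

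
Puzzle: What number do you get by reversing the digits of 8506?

6058

Reversing 8506 gives 6058.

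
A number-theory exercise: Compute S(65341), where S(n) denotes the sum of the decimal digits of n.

6+5+3+4+1 = 19

19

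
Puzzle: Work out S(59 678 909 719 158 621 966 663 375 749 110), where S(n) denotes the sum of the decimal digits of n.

166

5+9+6+7+8+9+0+9+7+1+9+1+5+8+6+2+1+9+6+6+6+6+3+3+7+5+7+4+9+1+1+0 = 166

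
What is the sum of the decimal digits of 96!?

648

96! = 991677934870949689209571401541893801158183648651267795444376054838492222809091499987689476037000748982075094738965754305639874560000000000000000000000
Sum of its 150 digits: 648.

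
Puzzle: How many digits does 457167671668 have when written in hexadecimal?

10

457167671668 in base 16 is 6A71511174, which has 10 digits.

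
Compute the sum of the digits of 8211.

8+2+1+1 = 12

12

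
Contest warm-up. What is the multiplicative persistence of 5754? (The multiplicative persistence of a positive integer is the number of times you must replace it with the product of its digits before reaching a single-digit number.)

2

5754 → 700 → 0 (2 steps)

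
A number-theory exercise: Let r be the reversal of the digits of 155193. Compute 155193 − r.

Reverse of 155193 is 391551.
155193 − 391551 = -236358

-236358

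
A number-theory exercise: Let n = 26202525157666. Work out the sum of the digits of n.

2+6+2+0+2+5+2+5+1+5+7+6+6+6 = 55

55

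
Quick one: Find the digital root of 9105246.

9

9+1+0+5+2+4+6 = 27
2+7 = 9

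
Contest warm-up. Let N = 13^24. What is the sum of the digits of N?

109

13^24 = 542800770374370512771595361
Sum of its 27 digits: 109.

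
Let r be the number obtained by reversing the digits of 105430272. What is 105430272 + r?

377464773

Reverse of 105430272 is 272034501.
105430272 + 272034501 = 377464773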